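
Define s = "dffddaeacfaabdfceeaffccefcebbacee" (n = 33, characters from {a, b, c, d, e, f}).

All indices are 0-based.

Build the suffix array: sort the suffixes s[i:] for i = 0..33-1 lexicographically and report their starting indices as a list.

[10, 11, 29, 7, 5, 18, 28, 27, 12, 21, 25, 30, 15, 22, 8, 4, 3, 13, 0, 32, 6, 17, 26, 31, 16, 23, 9, 20, 24, 14, 2, 19, 1]

sorted suffixes:
  #0 SA[0]=10  'aabdfceeaffccefcebbacee'
  #1 SA[1]=11  'abdfceeaffccefcebbacee'
  #2 SA[2]=29  'acee'
  #3 SA[3]=7  'acfaabdfceeaffccefcebbacee'
  #4 SA[4]=5  'aeacfaabdfceeaffccefcebbacee'
  #5 SA[5]=18  'affccefcebbacee'
  #6 SA[6]=28  'bacee'
  #7 SA[7]=27  'bbacee'
  #8 SA[8]=12  'bdfceeaffccefcebbacee'
  #9 SA[9]=21  'ccefcebbacee'
  #10 SA[10]=25  'cebbacee'
  #11 SA[11]=30  'cee'
  #12 SA[12]=15  'ceeaffccefcebbacee'
  #13 SA[13]=22  'cefcebbacee'
  #14 SA[14]=8  'cfaabdfceeaffccefcebbacee'
  #15 SA[15]=4  'daeacfaabdfceeaffccefcebbacee'
  #16 SA[16]=3  'ddaeacfaabdfceeaffccefcebbacee'
  #17 SA[17]=13  'dfceeaffccefcebbacee'
  #18 SA[18]=0  'dffddaeacfaabdfceeaffccefcebbacee'
  #19 SA[19]=32  'e'
  #20 SA[20]=6  'eacfaabdfceeaffccefcebbacee'
  #21 SA[21]=17  'eaffccefcebbacee'
  #22 SA[22]=26  'ebbacee'
  #23 SA[23]=31  'ee'
  #24 SA[24]=16  'eeaffccefcebbacee'
  #25 SA[25]=23  'efcebbacee'
  #26 SA[26]=9  'faabdfceeaffccefcebbacee'
  #27 SA[27]=20  'fccefcebbacee'
  #28 SA[28]=24  'fcebbacee'
  #29 SA[29]=14  'fceeaffccefcebbacee'
  #30 SA[30]=2  'fddaeacfaabdfceeaffccefcebbacee'
  #31 SA[31]=19  'ffccefcebbacee'
  #32 SA[32]=1  'ffddaeacfaabdfceeaffccefcebbacee'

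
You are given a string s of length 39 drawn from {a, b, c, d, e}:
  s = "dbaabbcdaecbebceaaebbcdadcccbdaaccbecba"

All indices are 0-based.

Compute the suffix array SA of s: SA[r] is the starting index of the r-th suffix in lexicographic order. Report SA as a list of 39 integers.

sorted suffixes:
  #0 SA[0]=38  'a'
  #1 SA[1]=2  'aabbcdaecbebceaaebbcdadcccbdaaccbecba'
  #2 SA[2]=30  'aaccbecba'
  #3 SA[3]=16  'aaebbcdadcccbdaaccbecba'
  #4 SA[4]=3  'abbcdaecbebceaaebbcdadcccbdaaccbecba'
  #5 SA[5]=31  'accbecba'
  #6 SA[6]=23  'adcccbdaaccbecba'
  #7 SA[7]=17  'aebbcdadcccbdaaccbecba'
  #8 SA[8]=8  'aecbebceaaebbcdadcccbdaaccbecba'
  #9 SA[9]=37  'ba'
  #10 SA[10]=1  'baabbcdaecbebceaaebbcdadcccbdaaccbecba'
  #11 SA[11]=19  'bbcdadcccbdaaccbecba'
  #12 SA[12]=4  'bbcdaecbebceaaebbcdadcccbdaaccbecba'
  #13 SA[13]=20  'bcdadcccbdaaccbecba'
  #14 SA[14]=5  'bcdaecbebceaaebbcdadcccbdaaccbecba'
  #15 SA[15]=13  'bceaaebbcdadcccbdaaccbecba'
  #16 SA[16]=28  'bdaaccbecba'
  #17 SA[17]=11  'bebceaaebbcdadcccbdaaccbecba'
  #18 SA[18]=34  'becba'
  #19 SA[19]=36  'cba'
  #20 SA[20]=27  'cbdaaccbecba'
  #21 SA[21]=10  'cbebceaaebbcdadcccbdaaccbecba'
  #22 SA[22]=33  'cbecba'
  #23 SA[23]=26  'ccbdaaccbecba'
  #24 SA[24]=32  'ccbecba'
  #25 SA[25]=25  'cccbdaaccbecba'
  #26 SA[26]=21  'cdadcccbdaaccbecba'
  #27 SA[27]=6  'cdaecbebceaaebbcdadcccbdaaccbecba'
  #28 SA[28]=14  'ceaaebbcdadcccbdaaccbecba'
  #29 SA[29]=29  'daaccbecba'
  #30 SA[30]=22  'dadcccbdaaccbecba'
  #31 SA[31]=7  'daecbebceaaebbcdadcccbdaaccbecba'
  #32 SA[32]=0  'dbaabbcdaecbebceaaebbcdadcccbdaaccbecba'
  #33 SA[33]=24  'dcccbdaaccbecba'
  #34 SA[34]=15  'eaaebbcdadcccbdaaccbecba'
  #35 SA[35]=18  'ebbcdadcccbdaaccbecba'
  #36 SA[36]=12  'ebceaaebbcdadcccbdaaccbecba'
  #37 SA[37]=35  'ecba'
  #38 SA[38]=9  'ecbebceaaebbcdadcccbdaaccbecba'

[38, 2, 30, 16, 3, 31, 23, 17, 8, 37, 1, 19, 4, 20, 5, 13, 28, 11, 34, 36, 27, 10, 33, 26, 32, 25, 21, 6, 14, 29, 22, 7, 0, 24, 15, 18, 12, 35, 9]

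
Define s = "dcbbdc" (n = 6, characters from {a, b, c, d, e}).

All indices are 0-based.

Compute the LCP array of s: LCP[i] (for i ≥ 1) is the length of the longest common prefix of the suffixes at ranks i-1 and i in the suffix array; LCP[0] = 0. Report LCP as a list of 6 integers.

[0, 1, 0, 1, 0, 2]

sorted suffixes:
  #0 SA[0]=2  'bbdc'
  #1 SA[1]=3  'bdc'
  #2 SA[2]=5  'c'
  #3 SA[3]=1  'cbbdc'
  #4 SA[4]=4  'dc'
  #5 SA[5]=0  'dcbbdc'

SA = [2, 3, 5, 1, 4, 0]
[i] adj suffixes → lcp
  [1] 2/3 → 1 ('b')
  [2] 3/5 → 0 ('')
  [3] 5/1 → 1 ('c')
  [4] 1/4 → 0 ('')
  [5] 4/0 → 2 ('dc')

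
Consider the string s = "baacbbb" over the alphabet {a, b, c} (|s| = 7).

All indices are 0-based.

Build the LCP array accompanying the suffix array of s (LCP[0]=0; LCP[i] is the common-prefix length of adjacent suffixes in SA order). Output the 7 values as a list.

[0, 1, 0, 1, 1, 2, 0]

rank | idx | suffix
   0 |   1 | aacbbb
   1 |   2 | acbbb
   2 |   6 | b
   3 |   0 | baacbbb
   4 |   5 | bb
   5 |   4 | bbb
   6 |   3 | cbbb

SA = [1, 2, 6, 0, 5, 4, 3]
rank  pair      lcp
   1  s[1:],s[2:]  1  'a'
   2  s[2:],s[6:]  0  ''
   3  s[6:],s[0:]  1  'b'
   4  s[0:],s[5:]  1  'b'
   5  s[5:],s[4:]  2  'bb'
   6  s[4:],s[3:]  0  ''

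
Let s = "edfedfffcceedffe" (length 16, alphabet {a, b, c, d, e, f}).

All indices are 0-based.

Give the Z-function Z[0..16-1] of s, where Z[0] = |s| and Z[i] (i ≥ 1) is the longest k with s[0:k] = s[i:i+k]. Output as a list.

Z[0]=16
i=1: i≥r, start 0; Z[1]=0
i=2: i≥r, start 0; Z[2]=0
i=3: i≥r, start 0; Z[3]=3 extend→box=[3,6)
i=4: min(r-i=2, Z[1]=0)=0; Z[4]=0
i=5: min(r-i=1, Z[2]=0)=0; Z[5]=0
i=6: i≥r, start 0; Z[6]=0
i=7: i≥r, start 0; Z[7]=0
i=8: i≥r, start 0; Z[8]=0
i=9: i≥r, start 0; Z[9]=0
i=10: i≥r, start 0; Z[10]=1 extend→box=[10,11)
i=11: i≥r, start 0; Z[11]=3 extend→box=[11,14)
i=12: min(r-i=2, Z[1]=0)=0; Z[12]=0
i=13: min(r-i=1, Z[2]=0)=0; Z[13]=0
i=14: i≥r, start 0; Z[14]=0
i=15: i≥r, start 0; Z[15]=1 extend→box=[15,16)

[16, 0, 0, 3, 0, 0, 0, 0, 0, 0, 1, 3, 0, 0, 0, 1]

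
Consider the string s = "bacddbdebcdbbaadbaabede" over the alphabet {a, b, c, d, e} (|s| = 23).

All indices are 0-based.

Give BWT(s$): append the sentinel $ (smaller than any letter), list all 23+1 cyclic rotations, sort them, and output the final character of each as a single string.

rank  rotation                  last
    0  $bacddbdebcdbbaadbaabede  e
    1  aabede$bacddbdebcdbbaadb  b
    2  aadbaabede$bacddbdebcdbb  b
    3  abede$bacddbdebcdbbaadba  a
    4  acddbdebcdbbaadbaabede$b  b
    5  adbaabede$bacddbdebcdbba  a
    6  baabede$bacddbdebcdbbaad  d
    7  baadbaabede$bacddbdebcdb  b
    8  bacddbdebcdbbaadbaabede$  $
    9  bbaadbaabede$bacddbdebcd  d
   10  bcdbbaadbaabede$bacddbde  e
   11  bdebcdbbaadbaabede$bacdd  d
   12  bede$bacddbdebcdbbaadbaa  a
   13  cdbbaadbaabede$bacddbdeb  b
   14  cddbdebcdbbaadbaabede$ba  a
   15  dbaabede$bacddbdebcdbbaa  a
   16  dbbaadbaabede$bacddbdebc  c
   17  dbdebcdbbaadbaabede$bacd  d
   18  ddbdebcdbbaadbaabede$bac  c
   19  de$bacddbdebcdbbaadbaabe  e
   20  debcdbbaadbaabede$bacddb  b
   21  e$bacddbdebcdbbaadbaabed  d
   22  ebcdbbaadbaabede$bacddbd  d
   23  ede$bacddbdebcdbbaadbaab  b

ebbabadb$dedabaacdcebddb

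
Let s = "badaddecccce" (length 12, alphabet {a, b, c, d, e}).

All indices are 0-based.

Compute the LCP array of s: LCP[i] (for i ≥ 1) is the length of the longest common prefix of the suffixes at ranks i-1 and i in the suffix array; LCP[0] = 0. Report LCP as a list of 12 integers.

sorted suffixes:
  #0 SA[0]=1  'adaddecccce'
  #1 SA[1]=3  'addecccce'
  #2 SA[2]=0  'badaddecccce'
  #3 SA[3]=7  'cccce'
  #4 SA[4]=8  'ccce'
  #5 SA[5]=9  'cce'
  #6 SA[6]=10  'ce'
  #7 SA[7]=2  'daddecccce'
  #8 SA[8]=4  'ddecccce'
  #9 SA[9]=5  'decccce'
  #10 SA[10]=11  'e'
  #11 SA[11]=6  'ecccce'

SA = [1, 3, 0, 7, 8, 9, 10, 2, 4, 5, 11, 6]
i: (SA[i-1],SA[i]) lcp shared
  1: (1,3) 2 'ad'
  2: (3,0) 0 ''
  3: (0,7) 0 ''
  4: (7,8) 3 'ccc'
  5: (8,9) 2 'cc'
  6: (9,10) 1 'c'
  7: (10,2) 0 ''
  8: (2,4) 1 'd'
  9: (4,5) 1 'd'
  10: (5,11) 0 ''
  11: (11,6) 1 'e'

[0, 2, 0, 0, 3, 2, 1, 0, 1, 1, 0, 1]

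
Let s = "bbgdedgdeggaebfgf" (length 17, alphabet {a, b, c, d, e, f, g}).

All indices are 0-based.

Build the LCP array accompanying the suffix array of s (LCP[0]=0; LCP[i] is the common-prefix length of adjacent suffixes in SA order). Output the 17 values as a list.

rank | idx | suffix
   0 |  11 | aebfgf
   1 |   0 | bbgdedgdeggaebfgf
   2 |  13 | bfgf
   3 |   1 | bgdedgdeggaebfgf
   4 |   3 | dedgdeggaebfgf
   5 |   7 | deggaebfgf
   6 |   5 | dgdeggaebfgf
   7 |  12 | ebfgf
   8 |   4 | edgdeggaebfgf
   9 |   8 | eggaebfgf
  10 |  16 | f
  11 |  14 | fgf
  12 |  10 | gaebfgf
  13 |   2 | gdedgdeggaebfgf
  14 |   6 | gdeggaebfgf
  15 |  15 | gf
  16 |   9 | ggaebfgf

SA = [11, 0, 13, 1, 3, 7, 5, 12, 4, 8, 16, 14, 10, 2, 6, 15, 9]
rank  pair      lcp
   1  s[11:],s[0:]  0  ''
   2  s[0:],s[13:]  1  'b'
   3  s[13:],s[1:]  1  'b'
   4  s[1:],s[3:]  0  ''
   5  s[3:],s[7:]  2  'de'
   6  s[7:],s[5:]  1  'd'
   7  s[5:],s[12:]  0  ''
   8  s[12:],s[4:]  1  'e'
   9  s[4:],s[8:]  1  'e'
  10  s[8:],s[16:]  0  ''
  11  s[16:],s[14:]  1  'f'
  12  s[14:],s[10:]  0  ''
  13  s[10:],s[2:]  1  'g'
  14  s[2:],s[6:]  3  'gde'
  15  s[6:],s[15:]  1  'g'
  16  s[15:],s[9:]  1  'g'

[0, 0, 1, 1, 0, 2, 1, 0, 1, 1, 0, 1, 0, 1, 3, 1, 1]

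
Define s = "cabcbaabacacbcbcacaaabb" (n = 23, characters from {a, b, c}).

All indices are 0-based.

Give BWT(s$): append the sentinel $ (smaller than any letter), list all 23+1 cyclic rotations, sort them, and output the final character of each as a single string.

rank  rotation                  last
    0  $cabcbaabacacbcbcacaaabb  b
    1  aaabb$cabcbaabacacbcbcac  c
    2  aabacacbcbcacaaabb$cabcb  b
    3  aabb$cabcbaabacacbcbcaca  a
    4  abacacbcbcacaaabb$cabcba  a
    5  abb$cabcbaabacacbcbcacaa  a
    6  abcbaabacacbcbcacaaabb$c  c
    7  acaaabb$cabcbaabacacbcbc  c
    8  acacbcbcacaaabb$cabcbaab  b
    9  acbcbcacaaabb$cabcbaabac  c
   10  b$cabcbaabacacbcbcacaaab  b
   11  baabacacbcbcacaaabb$cabc  c
   12  bacacbcbcacaaabb$cabcbaa  a
   13  bb$cabcbaabacacbcbcacaaa  a
   14  bcacaaabb$cabcbaabacacbc  c
   15  bcbaabacacbcbcacaaabb$ca  a
   16  bcbcacaaabb$cabcbaabacac  c
   17  caaabb$cabcbaabacacbcbca  a
   18  cabcbaabacacbcbcacaaabb$  $
   19  cacaaabb$cabcbaabacacbcb  b
   20  cacbcbcacaaabb$cabcbaaba  a
   21  cbaabacacbcbcacaaabb$cab  b
   22  cbcacaaabb$cabcbaabacacb  b
   23  cbcbcacaaabb$cabcbaabaca  a

bcbaaaccbcbcaacaca$babba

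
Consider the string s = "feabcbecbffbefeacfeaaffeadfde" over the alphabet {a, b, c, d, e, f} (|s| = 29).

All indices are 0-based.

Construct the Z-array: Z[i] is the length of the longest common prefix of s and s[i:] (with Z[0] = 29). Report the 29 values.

Z[0]=29
i=1: outside box; Z[1]=0
i=2: outside box; Z[2]=0
i=3: outside box; Z[3]=0
i=4: outside box; Z[4]=0
i=5: outside box; Z[5]=0
i=6: outside box; Z[6]=0
i=7: outside box; Z[7]=0
i=8: outside box; Z[8]=0
i=9: outside box; Z[9]=1 extend→box=[9,10)
i=10: outside box; Z[10]=1 extend→box=[10,11)
i=11: outside box; Z[11]=0
i=12: outside box; Z[12]=0
i=13: outside box; Z[13]=3 extend→box=[13,16)
i=14: min(r-i=2, Z[1]=0)=0; Z[14]=0
i=15: min(r-i=1, Z[2]=0)=0; Z[15]=0
i=16: outside box; Z[16]=0
i=17: outside box; Z[17]=3 extend→box=[17,20)
i=18: min(r-i=2, Z[1]=0)=0; Z[18]=0
i=19: min(r-i=1, Z[2]=0)=0; Z[19]=0
i=20: outside box; Z[20]=0
i=21: outside box; Z[21]=1 extend→box=[21,22)
i=22: outside box; Z[22]=3 extend→box=[22,25)
i=23: min(r-i=2, Z[1]=0)=0; Z[23]=0
i=24: min(r-i=1, Z[2]=0)=0; Z[24]=0
i=25: outside box; Z[25]=0
i=26: outside box; Z[26]=1 extend→box=[26,27)
i=27: outside box; Z[27]=0
i=28: outside box; Z[28]=0

[29, 0, 0, 0, 0, 0, 0, 0, 0, 1, 1, 0, 0, 3, 0, 0, 0, 3, 0, 0, 0, 1, 3, 0, 0, 0, 1, 0, 0]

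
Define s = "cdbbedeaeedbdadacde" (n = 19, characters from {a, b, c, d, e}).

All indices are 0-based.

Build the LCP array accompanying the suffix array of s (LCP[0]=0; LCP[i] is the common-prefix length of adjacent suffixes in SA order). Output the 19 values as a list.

[0, 1, 1, 0, 1, 1, 0, 2, 0, 2, 1, 2, 1, 2, 0, 1, 1, 2, 1]

rank→(start, suffix):
  0 → (15, 'acde')
  1 → (13, 'adacde')
  2 → (7, 'aeedbdadacde')
  3 → (2, 'bbedeaeedbdadacde')
  4 → (11, 'bdadacde')
  5 → (3, 'bedeaeedbdadacde')
  6 → (0, 'cdbbedeaeedbdadacde')
  7 → (16, 'cde')
  8 → (14, 'dacde')
  9 → (12, 'dadacde')
  10 → (1, 'dbbedeaeedbdadacde')
  11 → (10, 'dbdadacde')
  12 → (17, 'de')
  13 → (5, 'deaeedbdadacde')
  14 → (18, 'e')
  15 → (6, 'eaeedbdadacde')
  16 → (9, 'edbdadacde')
  17 → (4, 'edeaeedbdadacde')
  18 → (8, 'eedbdadacde')

SA = [15, 13, 7, 2, 11, 3, 0, 16, 14, 12, 1, 10, 17, 5, 18, 6, 9, 4, 8]
rank  pair      lcp
   1  s[15:],s[13:]  1  'a'
   2  s[13:],s[7:]  1  'a'
   3  s[7:],s[2:]  0  ''
   4  s[2:],s[11:]  1  'b'
   5  s[11:],s[3:]  1  'b'
   6  s[3:],s[0:]  0  ''
   7  s[0:],s[16:]  2  'cd'
   8  s[16:],s[14:]  0  ''
   9  s[14:],s[12:]  2  'da'
  10  s[12:],s[1:]  1  'd'
  11  s[1:],s[10:]  2  'db'
  12  s[10:],s[17:]  1  'd'
  13  s[17:],s[5:]  2  'de'
  14  s[5:],s[18:]  0  ''
  15  s[18:],s[6:]  1  'e'
  16  s[6:],s[9:]  1  'e'
  17  s[9:],s[4:]  2  'ed'
  18  s[4:],s[8:]  1  'e'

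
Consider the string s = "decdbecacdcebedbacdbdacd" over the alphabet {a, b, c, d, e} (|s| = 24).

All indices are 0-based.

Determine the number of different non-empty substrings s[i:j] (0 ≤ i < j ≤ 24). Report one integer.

sorted suffixes:
  #0 SA[0]=21  'acd'
  #1 SA[1]=16  'acdbdacd'
  #2 SA[2]=7  'acdcebedbacdbdacd'
  #3 SA[3]=15  'bacdbdacd'
  #4 SA[4]=19  'bdacd'
  #5 SA[5]=4  'becacdcebedbacdbdacd'
  #6 SA[6]=12  'bedbacdbdacd'
  #7 SA[7]=6  'cacdcebedbacdbdacd'
  #8 SA[8]=22  'cd'
  #9 SA[9]=17  'cdbdacd'
  #10 SA[10]=2  'cdbecacdcebedbacdbdacd'
  #11 SA[11]=8  'cdcebedbacdbdacd'
  #12 SA[12]=10  'cebedbacdbdacd'
  #13 SA[13]=23  'd'
  #14 SA[14]=20  'dacd'
  #15 SA[15]=14  'dbacdbdacd'
  #16 SA[16]=18  'dbdacd'
  #17 SA[17]=3  'dbecacdcebedbacdbdacd'
  #18 SA[18]=9  'dcebedbacdbdacd'
  #19 SA[19]=0  'decdbecacdcebedbacdbdacd'
  #20 SA[20]=11  'ebedbacdbdacd'
  #21 SA[21]=5  'ecacdcebedbacdbdacd'
  #22 SA[22]=1  'ecdbecacdcebedbacdbdacd'
  #23 SA[23]=13  'edbacdbdacd'

SA = [21, 16, 7, 15, 19, 4, 12, 6, 22, 17, 2, 8, 10, 23, 20, 14, 18, 3, 9, 0, 11, 5, 1, 13]
rank  pair      lcp
   1  s[21:],s[16:]  3  'acd'
   2  s[16:],s[7:]  3  'acd'
   3  s[7:],s[15:]  0  ''
   4  s[15:],s[19:]  1  'b'
   5  s[19:],s[4:]  1  'b'
   6  s[4:],s[12:]  2  'be'
   7  s[12:],s[6:]  0  ''
   8  s[6:],s[22:]  1  'c'
   9  s[22:],s[17:]  2  'cd'
  10  s[17:],s[2:]  3  'cdb'
  11  s[2:],s[8:]  2  'cd'
  12  s[8:],s[10:]  1  'c'
  13  s[10:],s[23:]  0  ''
  14  s[23:],s[20:]  1  'd'
  15  s[20:],s[14:]  1  'd'
  16  s[14:],s[18:]  2  'db'
  17  s[18:],s[3:]  2  'db'
  18  s[3:],s[9:]  1  'd'
  19  s[9:],s[0:]  1  'd'
  20  s[0:],s[11:]  0  ''
  21  s[11:],s[5:]  1  'e'
  22  s[5:],s[1:]  2  'ec'
  23  s[1:],s[13:]  1  'e'

n(n+1)/2 = 24·25/2 = 300
Σ LCP = 0 + 3 + 3 + 0 + 1 + 1 + 2 + 0 + 1 + 2 + 3 + 2 + 1 + 0 + 1 + 1 + 2 + 2 + 1 + 1 + 0 + 1 + 2 + 1 = 31
distinct = 300 − 31 = 269

269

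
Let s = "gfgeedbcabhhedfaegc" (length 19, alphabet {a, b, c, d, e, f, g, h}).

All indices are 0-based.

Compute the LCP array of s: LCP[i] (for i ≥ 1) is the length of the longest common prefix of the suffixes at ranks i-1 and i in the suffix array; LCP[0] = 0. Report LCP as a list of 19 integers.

sorted suffixes:
  #0 SA[0]=8  'abhhedfaegc'
  #1 SA[1]=15  'aegc'
  #2 SA[2]=6  'bcabhhedfaegc'
  #3 SA[3]=9  'bhhedfaegc'
  #4 SA[4]=18  'c'
  #5 SA[5]=7  'cabhhedfaegc'
  #6 SA[6]=5  'dbcabhhedfaegc'
  #7 SA[7]=13  'dfaegc'
  #8 SA[8]=4  'edbcabhhedfaegc'
  #9 SA[9]=12  'edfaegc'
  #10 SA[10]=3  'eedbcabhhedfaegc'
  #11 SA[11]=16  'egc'
  #12 SA[12]=14  'faegc'
  #13 SA[13]=1  'fgeedbcabhhedfaegc'
  #14 SA[14]=17  'gc'
  #15 SA[15]=2  'geedbcabhhedfaegc'
  #16 SA[16]=0  'gfgeedbcabhhedfaegc'
  #17 SA[17]=11  'hedfaegc'
  #18 SA[18]=10  'hhedfaegc'

SA = [8, 15, 6, 9, 18, 7, 5, 13, 4, 12, 3, 16, 14, 1, 17, 2, 0, 11, 10]
[i] adj suffixes → lcp
  [1] 8/15 → 1 ('a')
  [2] 15/6 → 0 ('')
  [3] 6/9 → 1 ('b')
  [4] 9/18 → 0 ('')
  [5] 18/7 → 1 ('c')
  [6] 7/5 → 0 ('')
  [7] 5/13 → 1 ('d')
  [8] 13/4 → 0 ('')
  [9] 4/12 → 2 ('ed')
  [10] 12/3 → 1 ('e')
  [11] 3/16 → 1 ('e')
  [12] 16/14 → 0 ('')
  [13] 14/1 → 1 ('f')
  [14] 1/17 → 0 ('')
  [15] 17/2 → 1 ('g')
  [16] 2/0 → 1 ('g')
  [17] 0/11 → 0 ('')
  [18] 11/10 → 1 ('h')

[0, 1, 0, 1, 0, 1, 0, 1, 0, 2, 1, 1, 0, 1, 0, 1, 1, 0, 1]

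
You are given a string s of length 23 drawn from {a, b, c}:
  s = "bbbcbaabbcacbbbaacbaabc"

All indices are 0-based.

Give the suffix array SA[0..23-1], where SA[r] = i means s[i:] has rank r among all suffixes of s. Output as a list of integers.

[5, 19, 15, 6, 20, 16, 10, 4, 18, 14, 13, 12, 0, 7, 1, 21, 8, 2, 22, 9, 3, 17, 11]

sorted suffixes:
  #0 SA[0]=5  'aabbcacbbbaacbaabc'
  #1 SA[1]=19  'aabc'
  #2 SA[2]=15  'aacbaabc'
  #3 SA[3]=6  'abbcacbbbaacbaabc'
  #4 SA[4]=20  'abc'
  #5 SA[5]=16  'acbaabc'
  #6 SA[6]=10  'acbbbaacbaabc'
  #7 SA[7]=4  'baabbcacbbbaacbaabc'
  #8 SA[8]=18  'baabc'
  #9 SA[9]=14  'baacbaabc'
  #10 SA[10]=13  'bbaacbaabc'
  #11 SA[11]=12  'bbbaacbaabc'
  #12 SA[12]=0  'bbbcbaabbcacbbbaacbaabc'
  #13 SA[13]=7  'bbcacbbbaacbaabc'
  #14 SA[14]=1  'bbcbaabbcacbbbaacbaabc'
  #15 SA[15]=21  'bc'
  #16 SA[16]=8  'bcacbbbaacbaabc'
  #17 SA[17]=2  'bcbaabbcacbbbaacbaabc'
  #18 SA[18]=22  'c'
  #19 SA[19]=9  'cacbbbaacbaabc'
  #20 SA[20]=3  'cbaabbcacbbbaacbaabc'
  #21 SA[21]=17  'cbaabc'
  #22 SA[22]=11  'cbbbaacbaabc'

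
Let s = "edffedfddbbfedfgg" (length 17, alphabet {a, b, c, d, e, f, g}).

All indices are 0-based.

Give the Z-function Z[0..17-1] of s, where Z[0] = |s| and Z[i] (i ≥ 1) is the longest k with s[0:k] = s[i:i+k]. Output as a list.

[17, 0, 0, 0, 3, 0, 0, 0, 0, 0, 0, 0, 3, 0, 0, 0, 0]

Z[0]=17
i=1: fresh scan; Z[1]=0
i=2: fresh scan; Z[2]=0
i=3: fresh scan; Z[3]=0
i=4: fresh scan; Z[4]=3 grow→box=[4,7)
i=5: min(r-i=2, Z[1]=0)=0; Z[5]=0
i=6: min(r-i=1, Z[2]=0)=0; Z[6]=0
i=7: fresh scan; Z[7]=0
i=8: fresh scan; Z[8]=0
i=9: fresh scan; Z[9]=0
i=10: fresh scan; Z[10]=0
i=11: fresh scan; Z[11]=0
i=12: fresh scan; Z[12]=3 grow→box=[12,15)
i=13: min(r-i=2, Z[1]=0)=0; Z[13]=0
i=14: min(r-i=1, Z[2]=0)=0; Z[14]=0
i=15: fresh scan; Z[15]=0
i=16: fresh scan; Z[16]=0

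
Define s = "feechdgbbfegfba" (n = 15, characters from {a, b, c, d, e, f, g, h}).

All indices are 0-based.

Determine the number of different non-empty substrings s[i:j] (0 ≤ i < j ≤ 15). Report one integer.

112

sorted suffixes:
  #0 SA[0]=14  'a'
  #1 SA[1]=13  'ba'
  #2 SA[2]=7  'bbfegfba'
  #3 SA[3]=8  'bfegfba'
  #4 SA[4]=3  'chdgbbfegfba'
  #5 SA[5]=5  'dgbbfegfba'
  #6 SA[6]=2  'echdgbbfegfba'
  #7 SA[7]=1  'eechdgbbfegfba'
  #8 SA[8]=10  'egfba'
  #9 SA[9]=12  'fba'
  #10 SA[10]=0  'feechdgbbfegfba'
  #11 SA[11]=9  'fegfba'
  #12 SA[12]=6  'gbbfegfba'
  #13 SA[13]=11  'gfba'
  #14 SA[14]=4  'hdgbbfegfba'

SA = [14, 13, 7, 8, 3, 5, 2, 1, 10, 12, 0, 9, 6, 11, 4]
rank  pair      lcp
   1  s[14:],s[13:]  0  ''
   2  s[13:],s[7:]  1  'b'
   3  s[7:],s[8:]  1  'b'
   4  s[8:],s[3:]  0  ''
   5  s[3:],s[5:]  0  ''
   6  s[5:],s[2:]  0  ''
   7  s[2:],s[1:]  1  'e'
   8  s[1:],s[10:]  1  'e'
   9  s[10:],s[12:]  0  ''
  10  s[12:],s[0:]  1  'f'
  11  s[0:],s[9:]  2  'fe'
  12  s[9:],s[6:]  0  ''
  13  s[6:],s[11:]  1  'g'
  14  s[11:],s[4:]  0  ''

n(n+1)/2 = 15·16/2 = 120
Σ LCP = 0 + 0 + 1 + 1 + 0 + 0 + 0 + 1 + 1 + 0 + 1 + 2 + 0 + 1 + 0 = 8
distinct = 120 − 8 = 112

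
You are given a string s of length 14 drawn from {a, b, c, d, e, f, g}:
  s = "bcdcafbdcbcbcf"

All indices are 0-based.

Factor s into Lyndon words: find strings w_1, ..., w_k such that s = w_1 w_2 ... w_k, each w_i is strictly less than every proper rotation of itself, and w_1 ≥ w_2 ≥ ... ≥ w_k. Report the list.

emit factor 1: 'bcdc' (i=0, period=4)
emit factor 2: 'afbdcbcbcf' (i=4, period=10)

["bcdc", "afbdcbcbcf"]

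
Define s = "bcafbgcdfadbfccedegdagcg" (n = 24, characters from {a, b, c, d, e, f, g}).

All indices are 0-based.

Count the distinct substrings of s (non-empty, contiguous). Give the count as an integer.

282

rank→(start, suffix):
  0 → (9, 'adbfccedegdagcg')
  1 → (2, 'afbgcdfadbfccedegdagcg')
  2 → (20, 'agcg')
  3 → (0, 'bcafbgcdfadbfccedegdagcg')
  4 → (11, 'bfccedegdagcg')
  5 → (4, 'bgcdfadbfccedegdagcg')
  6 → (1, 'cafbgcdfadbfccedegdagcg')
  7 → (13, 'ccedegdagcg')
  8 → (6, 'cdfadbfccedegdagcg')
  9 → (14, 'cedegdagcg')
  10 → (22, 'cg')
  11 → (19, 'dagcg')
  12 → (10, 'dbfccedegdagcg')
  13 → (16, 'degdagcg')
  14 → (7, 'dfadbfccedegdagcg')
  15 → (15, 'edegdagcg')
  16 → (17, 'egdagcg')
  17 → (8, 'fadbfccedegdagcg')
  18 → (3, 'fbgcdfadbfccedegdagcg')
  19 → (12, 'fccedegdagcg')
  20 → (23, 'g')
  21 → (5, 'gcdfadbfccedegdagcg')
  22 → (21, 'gcg')
  23 → (18, 'gdagcg')

SA = [9, 2, 20, 0, 11, 4, 1, 13, 6, 14, 22, 19, 10, 16, 7, 15, 17, 8, 3, 12, 23, 5, 21, 18]
[i] adj suffixes → lcp
  [1] 9/2 → 1 ('a')
  [2] 2/20 → 1 ('a')
  [3] 20/0 → 0 ('')
  [4] 0/11 → 1 ('b')
  [5] 11/4 → 1 ('b')
  [6] 4/1 → 0 ('')
  [7] 1/13 → 1 ('c')
  [8] 13/6 → 1 ('c')
  [9] 6/14 → 1 ('c')
  [10] 14/22 → 1 ('c')
  [11] 22/19 → 0 ('')
  [12] 19/10 → 1 ('d')
  [13] 10/16 → 1 ('d')
  [14] 16/7 → 1 ('d')
  [15] 7/15 → 0 ('')
  [16] 15/17 → 1 ('e')
  [17] 17/8 → 0 ('')
  [18] 8/3 → 1 ('f')
  [19] 3/12 → 1 ('f')
  [20] 12/23 → 0 ('')
  [21] 23/5 → 1 ('g')
  [22] 5/21 → 2 ('gc')
  [23] 21/18 → 1 ('g')

n(n+1)/2 = 24·25/2 = 300
Σ LCP = 0 + 1 + 1 + 0 + 1 + 1 + 0 + 1 + 1 + 1 + 1 + 0 + 1 + 1 + 1 + 0 + 1 + 0 + 1 + 1 + 0 + 1 + 2 + 1 = 18
distinct = 300 − 18 = 282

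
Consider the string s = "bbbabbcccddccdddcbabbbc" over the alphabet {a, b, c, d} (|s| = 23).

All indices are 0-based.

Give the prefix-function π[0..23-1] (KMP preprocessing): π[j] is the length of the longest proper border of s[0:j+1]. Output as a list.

π[0] = 0
j=1 s[j]='b': π[1]=1 (border 'b')
j=2 s[j]='b': π[2]=2 (border 'bb')
j=3 s[j]='a': k: 2→1→0; π[3]=0 (border '')
j=4 s[j]='b': π[4]=1 (border 'b')
j=5 s[j]='b': π[5]=2 (border 'bb')
j=6 s[j]='c': k: 2→1→0; π[6]=0 (border '')
j=7 s[j]='c': π[7]=0 (border '')
j=8 s[j]='c': π[8]=0 (border '')
j=9 s[j]='d': π[9]=0 (border '')
j=10 s[j]='d': π[10]=0 (border '')
j=11 s[j]='c': π[11]=0 (border '')
j=12 s[j]='c': π[12]=0 (border '')
j=13 s[j]='d': π[13]=0 (border '')
j=14 s[j]='d': π[14]=0 (border '')
j=15 s[j]='d': π[15]=0 (border '')
j=16 s[j]='c': π[16]=0 (border '')
j=17 s[j]='b': π[17]=1 (border 'b')
j=18 s[j]='a': k: 1→0; π[18]=0 (border '')
j=19 s[j]='b': π[19]=1 (border 'b')
j=20 s[j]='b': π[20]=2 (border 'bb')
j=21 s[j]='b': π[21]=3 (border 'bbb')
j=22 s[j]='c': k: 3→2→1→0; π[22]=0 (border '')

[0, 1, 2, 0, 1, 2, 0, 0, 0, 0, 0, 0, 0, 0, 0, 0, 0, 1, 0, 1, 2, 3, 0]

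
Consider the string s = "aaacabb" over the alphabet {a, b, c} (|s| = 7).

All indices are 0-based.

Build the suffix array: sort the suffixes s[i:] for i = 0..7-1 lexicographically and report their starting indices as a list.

sorted suffixes:
  #0 SA[0]=0  'aaacabb'
  #1 SA[1]=1  'aacabb'
  #2 SA[2]=4  'abb'
  #3 SA[3]=2  'acabb'
  #4 SA[4]=6  'b'
  #5 SA[5]=5  'bb'
  #6 SA[6]=3  'cabb'

[0, 1, 4, 2, 6, 5, 3]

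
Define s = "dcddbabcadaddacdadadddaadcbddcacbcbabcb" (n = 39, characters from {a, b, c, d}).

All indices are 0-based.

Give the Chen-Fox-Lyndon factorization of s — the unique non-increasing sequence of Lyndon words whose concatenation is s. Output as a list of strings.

["d", "cdd", "b", "abcadaddacdadaddd", "aadcbddcacbcbabcb"]

emit factor 1: 'd' (i=0, period=1)
emit factor 2: 'cdd' (i=1, period=3)
emit factor 3: 'b' (i=4, period=1)
emit factor 4: 'abcadaddacdadaddd' (i=5, period=17)
emit factor 5: 'aadcbddcacbcbabcb' (i=22, period=17)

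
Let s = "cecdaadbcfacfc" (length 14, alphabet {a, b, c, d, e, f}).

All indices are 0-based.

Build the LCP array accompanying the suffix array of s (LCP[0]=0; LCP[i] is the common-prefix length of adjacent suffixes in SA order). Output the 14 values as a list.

[0, 1, 1, 0, 0, 1, 1, 1, 2, 0, 1, 0, 0, 1]

rank→(start, suffix):
  0 → (4, 'aadbcfacfc')
  1 → (10, 'acfc')
  2 → (5, 'adbcfacfc')
  3 → (7, 'bcfacfc')
  4 → (13, 'c')
  5 → (2, 'cdaadbcfacfc')
  6 → (0, 'cecdaadbcfacfc')
  7 → (8, 'cfacfc')
  8 → (11, 'cfc')
  9 → (3, 'daadbcfacfc')
  10 → (6, 'dbcfacfc')
  11 → (1, 'ecdaadbcfacfc')
  12 → (9, 'facfc')
  13 → (12, 'fc')

SA = [4, 10, 5, 7, 13, 2, 0, 8, 11, 3, 6, 1, 9, 12]
i: (SA[i-1],SA[i]) lcp shared
  1: (4,10) 1 'a'
  2: (10,5) 1 'a'
  3: (5,7) 0 ''
  4: (7,13) 0 ''
  5: (13,2) 1 'c'
  6: (2,0) 1 'c'
  7: (0,8) 1 'c'
  8: (8,11) 2 'cf'
  9: (11,3) 0 ''
  10: (3,6) 1 'd'
  11: (6,1) 0 ''
  12: (1,9) 0 ''
  13: (9,12) 1 'f'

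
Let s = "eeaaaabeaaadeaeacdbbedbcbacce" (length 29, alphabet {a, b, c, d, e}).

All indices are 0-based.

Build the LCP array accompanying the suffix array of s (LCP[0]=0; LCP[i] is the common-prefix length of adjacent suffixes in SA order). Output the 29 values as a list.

[0, 3, 3, 2, 2, 1, 1, 2, 1, 1, 0, 1, 1, 1, 2, 0, 1, 1, 1, 0, 2, 1, 0, 1, 4, 2, 2, 1, 1]

rank | idx | suffix
   0 |   2 | aaaabeaaadeaeacdbbedbcbacce
   1 |   3 | aaabeaaadeaeacdbbedbcbacce
   2 |   8 | aaadeaeacdbbedbcbacce
   3 |   4 | aabeaaadeaeacdbbedbcbacce
   4 |   9 | aadeaeacdbbedbcbacce
   5 |   5 | abeaaadeaeacdbbedbcbacce
   6 |  25 | acce
   7 |  15 | acdbbedbcbacce
   8 |  10 | adeaeacdbbedbcbacce
   9 |  13 | aeacdbbedbcbacce
  10 |  24 | bacce
  11 |  18 | bbedbcbacce
  12 |  22 | bcbacce
  13 |   6 | beaaadeaeacdbbedbcbacce
  14 |  19 | bedbcbacce
  15 |  23 | cbacce
  16 |  26 | cce
  17 |  16 | cdbbedbcbacce
  18 |  27 | ce
  19 |  17 | dbbedbcbacce
  20 |  21 | dbcbacce
  21 |  11 | deaeacdbbedbcbacce
  22 |  28 | e
  23 |   1 | eaaaabeaaadeaeacdbbedbcbacce
  24 |   7 | eaaadeaeacdbbedbcbacce
  25 |  14 | eacdbbedbcbacce
  26 |  12 | eaeacdbbedbcbacce
  27 |  20 | edbcbacce
  28 |   0 | eeaaaabeaaadeaeacdbbedbcbacce

SA = [2, 3, 8, 4, 9, 5, 25, 15, 10, 13, 24, 18, 22, 6, 19, 23, 26, 16, 27, 17, 21, 11, 28, 1, 7, 14, 12, 20, 0]
i: (SA[i-1],SA[i]) lcp shared
  1: (2,3) 3 'aaa'
  2: (3,8) 3 'aaa'
  3: (8,4) 2 'aa'
  4: (4,9) 2 'aa'
  5: (9,5) 1 'a'
  6: (5,25) 1 'a'
  7: (25,15) 2 'ac'
  8: (15,10) 1 'a'
  9: (10,13) 1 'a'
  10: (13,24) 0 ''
  11: (24,18) 1 'b'
  12: (18,22) 1 'b'
  13: (22,6) 1 'b'
  14: (6,19) 2 'be'
  15: (19,23) 0 ''
  16: (23,26) 1 'c'
  17: (26,16) 1 'c'
  18: (16,27) 1 'c'
  19: (27,17) 0 ''
  20: (17,21) 2 'db'
  21: (21,11) 1 'd'
  22: (11,28) 0 ''
  23: (28,1) 1 'e'
  24: (1,7) 4 'eaaa'
  25: (7,14) 2 'ea'
  26: (14,12) 2 'ea'
  27: (12,20) 1 'e'
  28: (20,0) 1 'e'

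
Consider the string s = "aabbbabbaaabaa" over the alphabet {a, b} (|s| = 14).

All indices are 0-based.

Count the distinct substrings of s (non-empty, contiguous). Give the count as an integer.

80

rank→(start, suffix):
  0 → (13, 'a')
  1 → (12, 'aa')
  2 → (8, 'aaabaa')
  3 → (9, 'aabaa')
  4 → (0, 'aabbbabbaaabaa')
  5 → (10, 'abaa')
  6 → (5, 'abbaaabaa')
  7 → (1, 'abbbabbaaabaa')
  8 → (11, 'baa')
  9 → (7, 'baaabaa')
  10 → (4, 'babbaaabaa')
  11 → (6, 'bbaaabaa')
  12 → (3, 'bbabbaaabaa')
  13 → (2, 'bbbabbaaabaa')

SA = [13, 12, 8, 9, 0, 10, 5, 1, 11, 7, 4, 6, 3, 2]
i: (SA[i-1],SA[i]) lcp shared
  1: (13,12) 1 'a'
  2: (12,8) 2 'aa'
  3: (8,9) 2 'aa'
  4: (9,0) 3 'aab'
  5: (0,10) 1 'a'
  6: (10,5) 2 'ab'
  7: (5,1) 3 'abb'
  8: (1,11) 0 ''
  9: (11,7) 3 'baa'
  10: (7,4) 2 'ba'
  11: (4,6) 1 'b'
  12: (6,3) 3 'bba'
  13: (3,2) 2 'bb'

n(n+1)/2 = 14·15/2 = 105
Σ LCP = 0 + 1 + 2 + 2 + 3 + 1 + 2 + 3 + 0 + 3 + 2 + 1 + 3 + 2 = 25
distinct = 105 − 25 = 80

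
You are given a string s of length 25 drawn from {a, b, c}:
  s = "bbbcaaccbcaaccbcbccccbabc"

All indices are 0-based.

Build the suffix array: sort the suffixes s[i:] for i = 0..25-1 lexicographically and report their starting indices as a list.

rank→(start, suffix):
  0 → (4, 'aaccbcaaccbcbccccbabc')
  1 → (10, 'aaccbcbccccbabc')
  2 → (22, 'abc')
  3 → (5, 'accbcaaccbcbccccbabc')
  4 → (11, 'accbcbccccbabc')
  5 → (21, 'babc')
  6 → (0, 'bbbcaaccbcaaccbcbccccbabc')
  7 → (1, 'bbcaaccbcaaccbcbccccbabc')
  8 → (23, 'bc')
  9 → (2, 'bcaaccbcaaccbcbccccbabc')
  10 → (8, 'bcaaccbcbccccbabc')
  11 → (14, 'bcbccccbabc')
  12 → (16, 'bccccbabc')
  13 → (24, 'c')
  14 → (3, 'caaccbcaaccbcbccccbabc')
  15 → (9, 'caaccbcbccccbabc')
  16 → (20, 'cbabc')
  17 → (7, 'cbcaaccbcbccccbabc')
  18 → (13, 'cbcbccccbabc')
  19 → (15, 'cbccccbabc')
  20 → (19, 'ccbabc')
  21 → (6, 'ccbcaaccbcbccccbabc')
  22 → (12, 'ccbcbccccbabc')
  23 → (18, 'cccbabc')
  24 → (17, 'ccccbabc')

[4, 10, 22, 5, 11, 21, 0, 1, 23, 2, 8, 14, 16, 24, 3, 9, 20, 7, 13, 15, 19, 6, 12, 18, 17]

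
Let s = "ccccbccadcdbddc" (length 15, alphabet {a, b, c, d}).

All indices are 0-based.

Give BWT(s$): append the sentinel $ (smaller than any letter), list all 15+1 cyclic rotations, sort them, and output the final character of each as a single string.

rank  rotation          last
    0  $ccccbccadcdbddc  c
    1  adcdbddc$ccccbcc  c
    2  bccadcdbddc$cccc  c
    3  bddc$ccccbccadcd  d
    4  c$ccccbccadcdbdd  d
    5  cadcdbddc$ccccbc  c
    6  cbccadcdbddc$ccc  c
    7  ccadcdbddc$ccccb  b
    8  ccbccadcdbddc$cc  c
    9  cccbccadcdbddc$c  c
   10  ccccbccadcdbddc$  $
   11  cdbddc$ccccbccad  d
   12  dbddc$ccccbccadc  c
   13  dc$ccccbccadcdbd  d
   14  dcdbddc$ccccbcca  a
   15  ddc$ccccbccadcdb  b

cccddccbcc$dcdab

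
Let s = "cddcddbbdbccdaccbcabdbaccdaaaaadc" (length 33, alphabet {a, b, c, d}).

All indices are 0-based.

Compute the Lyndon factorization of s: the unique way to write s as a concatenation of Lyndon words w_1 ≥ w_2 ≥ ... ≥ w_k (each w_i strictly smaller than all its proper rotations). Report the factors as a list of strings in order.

["cdd", "cdd", "bbdbccd", "accbc", "abdbaccd", "aaaaadc"]

emit factor 1: 'cdd' (i=0, period=3)
emit factor 2: 'cdd' (i=3, period=3)
emit factor 3: 'bbdbccd' (i=6, period=7)
emit factor 4: 'accbc' (i=13, period=5)
emit factor 5: 'abdbaccd' (i=18, period=8)
emit factor 6: 'aaaaadc' (i=26, period=7)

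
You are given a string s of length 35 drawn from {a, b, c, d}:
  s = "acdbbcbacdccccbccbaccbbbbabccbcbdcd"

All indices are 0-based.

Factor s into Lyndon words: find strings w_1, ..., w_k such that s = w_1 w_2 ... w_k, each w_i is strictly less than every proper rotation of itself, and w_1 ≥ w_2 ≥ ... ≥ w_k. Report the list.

emit factor 1: 'acdbbcbacdccccbccb' (i=0, period=18)
emit factor 2: 'accbbbb' (i=18, period=7)
emit factor 3: 'abccbcbdcd' (i=25, period=10)

["acdbbcbacdccccbccb", "accbbbb", "abccbcbdcd"]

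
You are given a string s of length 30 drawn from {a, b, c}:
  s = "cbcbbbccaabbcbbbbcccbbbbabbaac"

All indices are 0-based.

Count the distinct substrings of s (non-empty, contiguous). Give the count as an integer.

rank | idx | suffix
   0 |   8 | aabbcbbbbcccbbbbabbaac
   1 |  27 | aac
   2 |  24 | abbaac
   3 |   9 | abbcbbbbcccbbbbabbaac
   4 |  28 | ac
   5 |  26 | baac
   6 |  23 | babbaac
   7 |  25 | bbaac
   8 |  22 | bbabbaac
   9 |  21 | bbbabbaac
  10 |  20 | bbbbabbaac
  11 |  13 | bbbbcccbbbbabbaac
  12 |   3 | bbbccaabbcbbbbcccbbbbabbaac
  13 |  14 | bbbcccbbbbabbaac
  14 |  10 | bbcbbbbcccbbbbabbaac
  15 |   4 | bbccaabbcbbbbcccbbbbabbaac
  16 |  15 | bbcccbbbbabbaac
  17 |  11 | bcbbbbcccbbbbabbaac
  18 |   1 | bcbbbccaabbcbbbbcccbbbbabbaac
  19 |   5 | bccaabbcbbbbcccbbbbabbaac
  20 |  16 | bcccbbbbabbaac
  21 |  29 | c
  22 |   7 | caabbcbbbbcccbbbbabbaac
  23 |  19 | cbbbbabbaac
  24 |  12 | cbbbbcccbbbbabbaac
  25 |   2 | cbbbccaabbcbbbbcccbbbbabbaac
  26 |   0 | cbcbbbccaabbcbbbbcccbbbbabbaac
  27 |   6 | ccaabbcbbbbcccbbbbabbaac
  28 |  18 | ccbbbbabbaac
  29 |  17 | cccbbbbabbaac

SA = [8, 27, 24, 9, 28, 26, 23, 25, 22, 21, 20, 13, 3, 14, 10, 4, 15, 11, 1, 5, 16, 29, 7, 19, 12, 2, 0, 6, 18, 17]
rank  pair      lcp
   1  s[8:],s[27:]  2  'aa'
   2  s[27:],s[24:]  1  'a'
   3  s[24:],s[9:]  3  'abb'
   4  s[9:],s[28:]  1  'a'
   5  s[28:],s[26:]  0  ''
   6  s[26:],s[23:]  2  'ba'
   7  s[23:],s[25:]  1  'b'
   8  s[25:],s[22:]  3  'bba'
   9  s[22:],s[21:]  2  'bb'
  10  s[21:],s[20:]  3  'bbb'
  11  s[20:],s[13:]  4  'bbbb'
  12  s[13:],s[3:]  3  'bbb'
  13  s[3:],s[14:]  5  'bbbcc'
  14  s[14:],s[10:]  2  'bb'
  15  s[10:],s[4:]  3  'bbc'
  16  s[4:],s[15:]  4  'bbcc'
  17  s[15:],s[11:]  1  'b'
  18  s[11:],s[1:]  5  'bcbbb'
  19  s[1:],s[5:]  2  'bc'
  20  s[5:],s[16:]  3  'bcc'
  21  s[16:],s[29:]  0  ''
  22  s[29:],s[7:]  1  'c'
  23  s[7:],s[19:]  1  'c'
  24  s[19:],s[12:]  5  'cbbbb'
  25  s[12:],s[2:]  4  'cbbb'
  26  s[2:],s[0:]  2  'cb'
  27  s[0:],s[6:]  1  'c'
  28  s[6:],s[18:]  2  'cc'
  29  s[18:],s[17:]  2  'cc'

n(n+1)/2 = 30·31/2 = 465
Σ LCP = 0 + 2 + 1 + 3 + 1 + 0 + 2 + 1 + 3 + 2 + 3 + 4 + 3 + 5 + 2 + 3 + 4 + 1 + 5 + 2 + 3 + 0 + 1 + 1 + 5 + 4 + 2 + 1 + 2 + 2 = 68
distinct = 465 − 68 = 397

397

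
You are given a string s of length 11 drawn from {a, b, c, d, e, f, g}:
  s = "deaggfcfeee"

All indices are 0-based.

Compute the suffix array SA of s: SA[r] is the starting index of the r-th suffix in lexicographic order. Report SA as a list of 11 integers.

[2, 6, 0, 10, 1, 9, 8, 5, 7, 4, 3]

sorted suffixes:
  #0 SA[0]=2  'aggfcfeee'
  #1 SA[1]=6  'cfeee'
  #2 SA[2]=0  'deaggfcfeee'
  #3 SA[3]=10  'e'
  #4 SA[4]=1  'eaggfcfeee'
  #5 SA[5]=9  'ee'
  #6 SA[6]=8  'eee'
  #7 SA[7]=5  'fcfeee'
  #8 SA[8]=7  'feee'
  #9 SA[9]=4  'gfcfeee'
  #10 SA[10]=3  'ggfcfeee'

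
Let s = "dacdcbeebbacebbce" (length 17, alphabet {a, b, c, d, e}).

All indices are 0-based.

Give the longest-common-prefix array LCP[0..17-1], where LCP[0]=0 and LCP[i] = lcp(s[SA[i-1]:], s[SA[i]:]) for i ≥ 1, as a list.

[0, 2, 0, 1, 2, 1, 1, 0, 1, 1, 2, 0, 1, 0, 1, 3, 1]

rank | idx | suffix
   0 |   1 | acdcbeebbacebbce
   1 |  10 | acebbce
   2 |   9 | bacebbce
   3 |   8 | bbacebbce
   4 |  13 | bbce
   5 |  14 | bce
   6 |   5 | beebbacebbce
   7 |   4 | cbeebbacebbce
   8 |   2 | cdcbeebbacebbce
   9 |  15 | ce
  10 |  11 | cebbce
  11 |   0 | dacdcbeebbacebbce
  12 |   3 | dcbeebbacebbce
  13 |  16 | e
  14 |   7 | ebbacebbce
  15 |  12 | ebbce
  16 |   6 | eebbacebbce

SA = [1, 10, 9, 8, 13, 14, 5, 4, 2, 15, 11, 0, 3, 16, 7, 12, 6]
i: (SA[i-1],SA[i]) lcp shared
  1: (1,10) 2 'ac'
  2: (10,9) 0 ''
  3: (9,8) 1 'b'
  4: (8,13) 2 'bb'
  5: (13,14) 1 'b'
  6: (14,5) 1 'b'
  7: (5,4) 0 ''
  8: (4,2) 1 'c'
  9: (2,15) 1 'c'
  10: (15,11) 2 'ce'
  11: (11,0) 0 ''
  12: (0,3) 1 'd'
  13: (3,16) 0 ''
  14: (16,7) 1 'e'
  15: (7,12) 3 'ebb'
  16: (12,6) 1 'e'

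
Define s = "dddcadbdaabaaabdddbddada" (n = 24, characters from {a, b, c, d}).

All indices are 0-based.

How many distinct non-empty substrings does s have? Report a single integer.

sorted suffixes:
  #0 SA[0]=23  'a'
  #1 SA[1]=11  'aaabdddbddada'
  #2 SA[2]=8  'aabaaabdddbddada'
  #3 SA[3]=12  'aabdddbddada'
  #4 SA[4]=9  'abaaabdddbddada'
  #5 SA[5]=13  'abdddbddada'
  #6 SA[6]=21  'ada'
  #7 SA[7]=4  'adbdaabaaabdddbddada'
  #8 SA[8]=10  'baaabdddbddada'
  #9 SA[9]=6  'bdaabaaabdddbddada'
  #10 SA[10]=18  'bddada'
  #11 SA[11]=14  'bdddbddada'
  #12 SA[12]=3  'cadbdaabaaabdddbddada'
  #13 SA[13]=22  'da'
  #14 SA[14]=7  'daabaaabdddbddada'
  #15 SA[15]=20  'dada'
  #16 SA[16]=5  'dbdaabaaabdddbddada'
  #17 SA[17]=17  'dbddada'
  #18 SA[18]=2  'dcadbdaabaaabdddbddada'
  #19 SA[19]=19  'ddada'
  #20 SA[20]=16  'ddbddada'
  #21 SA[21]=1  'ddcadbdaabaaabdddbddada'
  #22 SA[22]=15  'dddbddada'
  #23 SA[23]=0  'dddcadbdaabaaabdddbddada'

SA = [23, 11, 8, 12, 9, 13, 21, 4, 10, 6, 18, 14, 3, 22, 7, 20, 5, 17, 2, 19, 16, 1, 15, 0]
rank  pair      lcp
   1  s[23:],s[11:]  1  'a'
   2  s[11:],s[8:]  2  'aa'
   3  s[8:],s[12:]  3  'aab'
   4  s[12:],s[9:]  1  'a'
   5  s[9:],s[13:]  2  'ab'
   6  s[13:],s[21:]  1  'a'
   7  s[21:],s[4:]  2  'ad'
   8  s[4:],s[10:]  0  ''
   9  s[10:],s[6:]  1  'b'
  10  s[6:],s[18:]  2  'bd'
  11  s[18:],s[14:]  3  'bdd'
  12  s[14:],s[3:]  0  ''
  13  s[3:],s[22:]  0  ''
  14  s[22:],s[7:]  2  'da'
  15  s[7:],s[20:]  2  'da'
  16  s[20:],s[5:]  1  'd'
  17  s[5:],s[17:]  3  'dbd'
  18  s[17:],s[2:]  1  'd'
  19  s[2:],s[19:]  1  'd'
  20  s[19:],s[16:]  2  'dd'
  21  s[16:],s[1:]  2  'dd'
  22  s[1:],s[15:]  2  'dd'
  23  s[15:],s[0:]  3  'ddd'

n(n+1)/2 = 24·25/2 = 300
Σ LCP = 0 + 1 + 2 + 3 + 1 + 2 + 1 + 2 + 0 + 1 + 2 + 3 + 0 + 0 + 2 + 2 + 1 + 3 + 1 + 1 + 2 + 2 + 2 + 3 = 37
distinct = 300 − 37 = 263

263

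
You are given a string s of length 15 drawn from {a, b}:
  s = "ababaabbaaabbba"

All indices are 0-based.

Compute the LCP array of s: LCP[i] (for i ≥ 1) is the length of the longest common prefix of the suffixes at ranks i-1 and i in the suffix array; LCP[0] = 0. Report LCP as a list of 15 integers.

[0, 1, 2, 4, 1, 3, 2, 3, 0, 2, 3, 2, 1, 3, 2]

rank→(start, suffix):
  0 → (14, 'a')
  1 → (8, 'aaabbba')
  2 → (4, 'aabbaaabbba')
  3 → (9, 'aabbba')
  4 → (2, 'abaabbaaabbba')
  5 → (0, 'ababaabbaaabbba')
  6 → (5, 'abbaaabbba')
  7 → (10, 'abbba')
  8 → (13, 'ba')
  9 → (7, 'baaabbba')
  10 → (3, 'baabbaaabbba')
  11 → (1, 'babaabbaaabbba')
  12 → (12, 'bba')
  13 → (6, 'bbaaabbba')
  14 → (11, 'bbba')

SA = [14, 8, 4, 9, 2, 0, 5, 10, 13, 7, 3, 1, 12, 6, 11]
rank  pair      lcp
   1  s[14:],s[8:]  1  'a'
   2  s[8:],s[4:]  2  'aa'
   3  s[4:],s[9:]  4  'aabb'
   4  s[9:],s[2:]  1  'a'
   5  s[2:],s[0:]  3  'aba'
   6  s[0:],s[5:]  2  'ab'
   7  s[5:],s[10:]  3  'abb'
   8  s[10:],s[13:]  0  ''
   9  s[13:],s[7:]  2  'ba'
  10  s[7:],s[3:]  3  'baa'
  11  s[3:],s[1:]  2  'ba'
  12  s[1:],s[12:]  1  'b'
  13  s[12:],s[6:]  3  'bba'
  14  s[6:],s[11:]  2  'bb'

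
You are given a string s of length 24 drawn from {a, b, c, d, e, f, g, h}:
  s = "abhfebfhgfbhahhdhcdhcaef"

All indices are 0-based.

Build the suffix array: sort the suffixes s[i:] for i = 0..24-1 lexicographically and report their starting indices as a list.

sorted suffixes:
  #0 SA[0]=0  'abhfebfhgfbhahhdhcdhcaef'
  #1 SA[1]=21  'aef'
  #2 SA[2]=12  'ahhdhcdhcaef'
  #3 SA[3]=5  'bfhgfbhahhdhcdhcaef'
  #4 SA[4]=10  'bhahhdhcdhcaef'
  #5 SA[5]=1  'bhfebfhgfbhahhdhcdhcaef'
  #6 SA[6]=20  'caef'
  #7 SA[7]=17  'cdhcaef'
  #8 SA[8]=18  'dhcaef'
  #9 SA[9]=15  'dhcdhcaef'
  #10 SA[10]=4  'ebfhgfbhahhdhcdhcaef'
  #11 SA[11]=22  'ef'
  #12 SA[12]=23  'f'
  #13 SA[13]=9  'fbhahhdhcdhcaef'
  #14 SA[14]=3  'febfhgfbhahhdhcdhcaef'
  #15 SA[15]=6  'fhgfbhahhdhcdhcaef'
  #16 SA[16]=8  'gfbhahhdhcdhcaef'
  #17 SA[17]=11  'hahhdhcdhcaef'
  #18 SA[18]=19  'hcaef'
  #19 SA[19]=16  'hcdhcaef'
  #20 SA[20]=14  'hdhcdhcaef'
  #21 SA[21]=2  'hfebfhgfbhahhdhcdhcaef'
  #22 SA[22]=7  'hgfbhahhdhcdhcaef'
  #23 SA[23]=13  'hhdhcdhcaef'

[0, 21, 12, 5, 10, 1, 20, 17, 18, 15, 4, 22, 23, 9, 3, 6, 8, 11, 19, 16, 14, 2, 7, 13]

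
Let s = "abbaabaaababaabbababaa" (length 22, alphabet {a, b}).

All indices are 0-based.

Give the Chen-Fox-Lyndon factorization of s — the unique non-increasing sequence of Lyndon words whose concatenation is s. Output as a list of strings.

["abb", "aab", "aaababaabbabab", "a", "a"]

emit factor 1: 'abb' (i=0, period=3)
emit factor 2: 'aab' (i=3, period=3)
emit factor 3: 'aaababaabbabab' (i=6, period=14)
emit factor 4: 'a' (i=20, period=1)
emit factor 5: 'a' (i=21, period=1)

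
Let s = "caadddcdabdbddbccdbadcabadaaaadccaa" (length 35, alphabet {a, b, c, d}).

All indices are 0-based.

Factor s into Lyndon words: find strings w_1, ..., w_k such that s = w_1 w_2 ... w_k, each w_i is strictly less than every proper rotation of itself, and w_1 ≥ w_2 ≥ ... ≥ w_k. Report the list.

emit factor 1: 'c' (i=0, period=1)
emit factor 2: 'aadddcdabdbddbccdbadcabad' (i=1, period=25)
emit factor 3: 'aaaadcc' (i=26, period=7)
emit factor 4: 'a' (i=33, period=1)
emit factor 5: 'a' (i=34, period=1)

["c", "aadddcdabdbddbccdbadcabad", "aaaadcc", "a", "a"]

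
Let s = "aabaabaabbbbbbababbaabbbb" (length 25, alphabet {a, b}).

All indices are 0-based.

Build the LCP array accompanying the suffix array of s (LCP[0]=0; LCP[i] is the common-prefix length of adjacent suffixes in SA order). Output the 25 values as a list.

[0, 6, 3, 6, 1, 5, 3, 2, 3, 5, 0, 1, 4, 7, 2, 3, 1, 2, 3, 2, 3, 3, 4, 4, 5]

rank→(start, suffix):
  0 → (0, 'aabaabaabbbbbbababbaabbbb')
  1 → (3, 'aabaabbbbbbababbaabbbb')
  2 → (19, 'aabbbb')
  3 → (6, 'aabbbbbbababbaabbbb')
  4 → (1, 'abaabaabbbbbbababbaabbbb')
  5 → (4, 'abaabbbbbbababbaabbbb')
  6 → (14, 'ababbaabbbb')
  7 → (16, 'abbaabbbb')
  8 → (20, 'abbbb')
  9 → (7, 'abbbbbbababbaabbbb')
  10 → (24, 'b')
  11 → (2, 'baabaabbbbbbababbaabbbb')
  12 → (18, 'baabbbb')
  13 → (5, 'baabbbbbbababbaabbbb')
  14 → (13, 'bababbaabbbb')
  15 → (15, 'babbaabbbb')
  16 → (23, 'bb')
  17 → (17, 'bbaabbbb')
  18 → (12, 'bbababbaabbbb')
  19 → (22, 'bbb')
  20 → (11, 'bbbababbaabbbb')
  21 → (21, 'bbbb')
  22 → (10, 'bbbbababbaabbbb')
  23 → (9, 'bbbbbababbaabbbb')
  24 → (8, 'bbbbbbababbaabbbb')

SA = [0, 3, 19, 6, 1, 4, 14, 16, 20, 7, 24, 2, 18, 5, 13, 15, 23, 17, 12, 22, 11, 21, 10, 9, 8]
rank  pair      lcp
   1  s[0:],s[3:]  6  'aabaab'
   2  s[3:],s[19:]  3  'aab'
   3  s[19:],s[6:]  6  'aabbbb'
   4  s[6:],s[1:]  1  'a'
   5  s[1:],s[4:]  5  'abaab'
   6  s[4:],s[14:]  3  'aba'
   7  s[14:],s[16:]  2  'ab'
   8  s[16:],s[20:]  3  'abb'
   9  s[20:],s[7:]  5  'abbbb'
  10  s[7:],s[24:]  0  ''
  11  s[24:],s[2:]  1  'b'
  12  s[2:],s[18:]  4  'baab'
  13  s[18:],s[5:]  7  'baabbbb'
  14  s[5:],s[13:]  2  'ba'
  15  s[13:],s[15:]  3  'bab'
  16  s[15:],s[23:]  1  'b'
  17  s[23:],s[17:]  2  'bb'
  18  s[17:],s[12:]  3  'bba'
  19  s[12:],s[22:]  2  'bb'
  20  s[22:],s[11:]  3  'bbb'
  21  s[11:],s[21:]  3  'bbb'
  22  s[21:],s[10:]  4  'bbbb'
  23  s[10:],s[9:]  4  'bbbb'
  24  s[9:],s[8:]  5  'bbbbb'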